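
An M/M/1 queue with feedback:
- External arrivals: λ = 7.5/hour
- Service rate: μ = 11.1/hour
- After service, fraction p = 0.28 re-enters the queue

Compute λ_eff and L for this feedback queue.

Effective arrival rate: λ_eff = λ/(1-p) = 7.5/(1-0.28) = 7.5/0.72 = 10.4166667
ρ = λ_eff/μ = 10.4166667/11.1 = 0.9384384
L = ρ/(1-ρ) = 0.9384384/(1-0.9384384) = 15.2439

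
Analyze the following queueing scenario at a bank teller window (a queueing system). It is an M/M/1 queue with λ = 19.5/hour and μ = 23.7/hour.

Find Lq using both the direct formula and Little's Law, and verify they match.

Method 1 (direct): Lq = λ²/(μ(μ-λ)) = 380.25/(23.7 × 4.20) = 3.8201

Method 2 (Little's Law):
W = 1/(μ-λ) = 1/4.20 = 0.238095
Wq = W - 1/μ = 0.238095 - 0.0421941 = 0.195901
Lq = λWq = 19.5 × 0.195901 = 3.8201 ✔ (matches Method 1)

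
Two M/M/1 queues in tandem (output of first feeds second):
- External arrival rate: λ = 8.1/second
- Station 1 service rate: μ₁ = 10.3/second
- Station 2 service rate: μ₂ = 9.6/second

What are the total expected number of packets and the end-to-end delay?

By Jackson's theorem, each station behaves as independent M/M/1.
Station 1: ρ₁ = 8.1/10.3 = 0.7864, L₁ = ρ₁/(1-ρ₁) = λ/(μ₁-λ) = 8.1/2.20 = 3.6818
Station 2: ρ₂ = 8.1/9.6 = 0.8438, L₂ = ρ₂/(1-ρ₂) = λ/(μ₂-λ) = 8.1/1.50 = 5.4000
Total: L = L₁ + L₂ = 3.6818 + 5.4000 = 9.0818
W = L/λ = 9.0818/8.1 = 1.1212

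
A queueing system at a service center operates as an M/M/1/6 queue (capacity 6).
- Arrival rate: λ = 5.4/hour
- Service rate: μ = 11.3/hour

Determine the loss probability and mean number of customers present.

ρ = λ/μ = 5.4/11.3 = 0.47788
P₀ = (1-ρ)/(1-ρ^(K+1)) = (1-0.47788)/(1-0.47788^7) = 0.5221/0.9943 = 0.5251
P_K = P₀×ρ^K = 0.5251 × 0.47788^6 = 0.5251 × 0.01191 = 0.006254
Blocking probability P_6 = 0.006254 (0.63%)
L = ρ[1 - (K+1)ρ^K + Kρ^(K+1)] / [(1-ρ)(1-ρ^(K+1))]
L = 0.47788 × (1 - 7×0.01191 + 6×0.005692) / ((1 - 0.47788) × (1 - 0.005692)) = 0.8752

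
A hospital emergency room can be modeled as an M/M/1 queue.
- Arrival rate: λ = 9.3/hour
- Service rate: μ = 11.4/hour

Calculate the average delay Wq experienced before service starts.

First, compute utilization: ρ = λ/μ = 9.3/11.4 = 0.8158
For M/M/1: Wq = λ/(μ(μ-λ))
Wq = 9.3/(11.4 × (11.4-9.3))
Wq = 9.3/(11.4 × 2.10)
Wq = 0.3885 hours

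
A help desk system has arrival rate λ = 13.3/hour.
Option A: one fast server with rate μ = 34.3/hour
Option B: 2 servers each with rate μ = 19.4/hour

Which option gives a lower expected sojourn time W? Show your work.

Option A: single server μ = 34.3 (M/M/1)
  ρ_A = 13.3/34.3 = 0.3878
  W_A = 1/(μ-λ) = 1/(34.3-13.3) = 1/21.00 = 0.04762

Option B: 2 servers μ = 19.4 (M/M/2)
  ρ_B = λ/(cμ) = 13.3/(2×19.4) = 0.3428
  Offered load a = λ/μ = cρ = 13.3/19.4 = 0.6856
  P₀ = [ Σₙ₌₀^1 aⁿ/n! + a^2/(2!(1-ρ)) ]⁻¹
  Σ = a^0/0! + a^1/1! = 1.0000 + 0.6856 = 1.6856
  a^2/(2!(1-ρ)) = 0.4700/(2 × 0.6572) = 0.3576
  P₀ = 1/(1.6856 + 0.3576) = 0.4894
  Lq = P₀·a^2·ρ / (2!(1-ρ)²) = 0.4894 × 0.4700 × 0.3428 / (2 × 0.4319) = 0.09128
  Wq_B = Lq/λ = 0.09128/13.3 = 0.006863
  W_B = Wq_B + 1/μ = 0.006863 + 0.05155 = 0.05841

Since W_A = 0.04762 < W_B = 0.05841, Option A (single fast server) has the shorter time in system.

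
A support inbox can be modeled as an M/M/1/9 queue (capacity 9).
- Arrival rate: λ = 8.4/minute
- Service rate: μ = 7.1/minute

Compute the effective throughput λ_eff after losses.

ρ = λ/μ = 8.4/7.1 = 1.1831
P₀ = (1-ρ)/(1-ρ^(K+1)) = (1-1.1831)/(1-1.1831^10) = -0.1831/-4.3730 = 0.04187
P_K = P₀×ρ^K = 0.041871 × 1.1831^9 = 0.041871 × 4.5414 = 0.1902
λ_eff = λ(1-P_K) = 8.4 × (1 - 0.19015) = 8.4 × 0.80985 = 6.8027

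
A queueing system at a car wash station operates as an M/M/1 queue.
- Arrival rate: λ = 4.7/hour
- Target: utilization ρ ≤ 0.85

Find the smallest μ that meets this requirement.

ρ = λ/μ, so μ = λ/ρ
μ ≥ 4.7/0.85 = 5.5294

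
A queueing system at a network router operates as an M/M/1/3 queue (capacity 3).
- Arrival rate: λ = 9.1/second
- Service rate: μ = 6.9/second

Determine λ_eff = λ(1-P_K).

ρ = λ/μ = 9.1/6.9 = 1.3188
P₀ = (1-ρ)/(1-ρ^(K+1)) = (1-1.3188)/(1-1.3188^4) = -0.3188/-2.0249 = 0.1574
P_K = P₀×ρ^K = 0.15744 × 1.3188^3 = 0.15744 × 2.2937 = 0.3611
λ_eff = λ(1-P_K) = 9.1 × (1 - 0.36113) = 9.1 × 0.63887 = 5.8137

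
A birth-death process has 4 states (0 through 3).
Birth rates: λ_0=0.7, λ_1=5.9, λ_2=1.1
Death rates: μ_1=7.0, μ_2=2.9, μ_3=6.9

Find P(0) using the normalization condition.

Ratios P(n)/P(0) = (λ₀···λₙ₋₁)/(μ₁···μₙ):
P(1)/P(0) = (0.7)/(7.0) = 0.10000
P(2)/P(0) = (0.7×5.9)/(7.0×2.9) = 0.20345
P(3)/P(0) = (0.7×5.9×1.1)/(7.0×2.9×6.9) = 0.032434

Normalization: ∑ P(n) = 1
P(0) × (1.0000 + 0.10000 + 0.20345 + 0.032434) = 1
P(0) × 1.3359 = 1
P(0) = 1/1.3359 = 0.7486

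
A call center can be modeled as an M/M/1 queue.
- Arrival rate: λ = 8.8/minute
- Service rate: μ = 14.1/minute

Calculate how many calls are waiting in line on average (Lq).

ρ = λ/μ = 8.8/14.1 = 0.6241
For M/M/1: Lq = λ²/(μ(μ-λ))
Lq = 77.44/(14.1 × 5.30)
Lq = 1.0363 calls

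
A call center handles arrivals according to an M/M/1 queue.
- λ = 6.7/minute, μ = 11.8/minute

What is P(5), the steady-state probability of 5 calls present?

ρ = λ/μ = 6.7/11.8 = 0.5678
P(n) = (1-ρ)ρⁿ
P(5) = (1-0.5678) × 0.5678^5
P(5) = 0.4322 × 0.05902
P(5) = 0.02551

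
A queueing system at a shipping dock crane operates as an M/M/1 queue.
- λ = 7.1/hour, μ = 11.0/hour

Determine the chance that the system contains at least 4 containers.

ρ = λ/μ = 7.1/11.0 = 0.6455
P(N ≥ n) = ρⁿ
P(N ≥ 4) = 0.6455^4
P(N ≥ 4) = 0.1736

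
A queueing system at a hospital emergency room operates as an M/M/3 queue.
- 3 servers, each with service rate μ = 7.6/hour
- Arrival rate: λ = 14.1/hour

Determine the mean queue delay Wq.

Traffic intensity: ρ = λ/(cμ) = 14.1/(3×7.6) = 0.6184
Since ρ = 0.6184 < 1, system is stable.
Offered load a = λ/μ = cρ = 14.1/7.6 = 1.8553
P₀ = [ Σₙ₌₀^2 aⁿ/n! + a^3/(3!(1-ρ)) ]⁻¹
Σ = a^0/0! + a^1/1! + a^2/2! = 1.0000 + 1.8553 + 1.7210 = 4.5763
a^3/(3!(1-ρ)) = 6.3858/(6 × 0.38158) = 2.7892
P₀ = 1/(4.5763 + 2.7892) = 0.1358
Lq = P₀·a^3·ρ / (3!(1-ρ)²) = 0.13577 × 6.3858 × 0.61842 / (6 × 0.14560) = 0.6137
Wq = Lq/λ = 0.61373/14.1 = 0.04353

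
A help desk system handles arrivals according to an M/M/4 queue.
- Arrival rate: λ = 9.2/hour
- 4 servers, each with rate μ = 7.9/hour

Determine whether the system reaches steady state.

Stability requires ρ = λ/(cμ) < 1
ρ = 9.2/(4 × 7.9) = 9.2/31.60 = 0.2911
Since 0.2911 < 1, the system is STABLE.
The servers are busy 29.11% of the time.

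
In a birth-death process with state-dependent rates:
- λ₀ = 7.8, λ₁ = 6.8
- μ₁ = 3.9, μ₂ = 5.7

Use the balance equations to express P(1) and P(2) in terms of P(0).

Balance equations:
State 0: λ₀P₀ = μ₁P₁ → P₁ = (λ₀/μ₁)P₀ = (7.8/3.9)P₀ = 2.0000P₀
State 1: P₂ = (λ₀λ₁)/(μ₁μ₂)P₀ = (7.8×6.8)/(3.9×5.7)P₀ = 2.3860P₀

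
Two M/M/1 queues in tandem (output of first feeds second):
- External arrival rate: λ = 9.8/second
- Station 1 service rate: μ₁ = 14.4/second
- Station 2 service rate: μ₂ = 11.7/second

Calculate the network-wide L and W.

By Jackson's theorem, each station behaves as independent M/M/1.
Station 1: ρ₁ = 9.8/14.4 = 0.6806, L₁ = ρ₁/(1-ρ₁) = λ/(μ₁-λ) = 9.8/4.60 = 2.1304
Station 2: ρ₂ = 9.8/11.7 = 0.8376, L₂ = ρ₂/(1-ρ₂) = λ/(μ₂-λ) = 9.8/1.90 = 5.1579
Total: L = L₁ + L₂ = 2.1304 + 5.1579 = 7.2883
W = L/λ = 7.2883/9.8 = 0.7437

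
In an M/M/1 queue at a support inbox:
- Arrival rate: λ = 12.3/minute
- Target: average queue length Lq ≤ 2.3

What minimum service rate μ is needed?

For M/M/1: Lq = λ²/(μ(μ-λ))
Need Lq ≤ 2.3, i.e. μ(μ-λ) ≥ λ²/2.3
μ² - 12.3μ - 151.29/2.3 ≥ 0  →  μ² - 12.3μ - 65.77826 ≥ 0
Quadratic formula (positive root): μ = [λ + √(λ² + 4×65.77826)]/2
Discriminant: 151.29 + 4×65.77826 = 414.4030, √414.4030 = 20.35689
μ ≥ (12.3 + 20.35689)/2 = 16.3284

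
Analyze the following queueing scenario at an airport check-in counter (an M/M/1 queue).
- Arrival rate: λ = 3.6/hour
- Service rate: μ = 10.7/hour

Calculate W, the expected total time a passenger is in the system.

First, compute utilization: ρ = λ/μ = 3.6/10.7 = 0.3364
For M/M/1: W = 1/(μ-λ)
W = 1/(10.7-3.6) = 1/7.10
W = 0.1408 hours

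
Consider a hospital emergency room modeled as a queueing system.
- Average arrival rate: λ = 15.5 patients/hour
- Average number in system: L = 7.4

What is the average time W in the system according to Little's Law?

Little's Law: L = λW, so W = L/λ
W = 7.4/15.5 = 0.4774 hours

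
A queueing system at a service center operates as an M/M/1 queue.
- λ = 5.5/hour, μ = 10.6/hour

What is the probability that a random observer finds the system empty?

ρ = λ/μ = 5.5/10.6 = 0.5189
P(0) = 1 - ρ = 1 - 0.5189 = 0.4811
The server is idle 48.11% of the time.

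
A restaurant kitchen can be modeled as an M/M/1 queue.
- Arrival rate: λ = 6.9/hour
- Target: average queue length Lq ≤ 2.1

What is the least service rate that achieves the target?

For M/M/1: Lq = λ²/(μ(μ-λ))
Need Lq ≤ 2.1, i.e. μ(μ-λ) ≥ λ²/2.1
μ² - 6.9μ - 47.61/2.1 ≥ 0  →  μ² - 6.9μ - 22.67143 ≥ 0
Quadratic formula (positive root): μ = [λ + √(λ² + 4×22.67143)]/2
Discriminant: 47.61 + 4×22.67143 = 138.2957, √138.2957 = 11.7599
μ ≥ (6.9 + 11.7599)/2 = 9.3300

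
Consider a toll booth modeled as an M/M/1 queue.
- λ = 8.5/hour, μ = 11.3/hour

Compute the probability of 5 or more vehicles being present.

ρ = λ/μ = 8.5/11.3 = 0.7522
P(N ≥ n) = ρⁿ
P(N ≥ 5) = 0.7522^5
P(N ≥ 5) = 0.2408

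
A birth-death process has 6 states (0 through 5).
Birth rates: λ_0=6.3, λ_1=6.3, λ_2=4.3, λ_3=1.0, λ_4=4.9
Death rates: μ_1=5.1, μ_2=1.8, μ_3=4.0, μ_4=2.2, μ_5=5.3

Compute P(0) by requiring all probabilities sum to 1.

Ratios P(n)/P(0) = (λ₀···λₙ₋₁)/(μ₁···μₙ):
P(1)/P(0) = (6.3)/(5.1) = 1.2353
P(2)/P(0) = (6.3×6.3)/(5.1×1.8) = 4.3235
P(3)/P(0) = (6.3×6.3×4.3)/(5.1×1.8×4.0) = 4.6478
P(4)/P(0) = (6.3×6.3×4.3×1.0)/(5.1×1.8×4.0×2.2) = 2.1126
P(5)/P(0) = (6.3×6.3×4.3×1.0×4.9)/(5.1×1.8×4.0×2.2×5.3) = 1.9532

Normalization: ∑ P(n) = 1
P(0) × (1.0000 + 1.2353 + 4.3235 + 4.6478 + 2.1126 + 1.9532) = 1
P(0) × 15.2724 = 1
P(0) = 1/15.2724 = 0.06548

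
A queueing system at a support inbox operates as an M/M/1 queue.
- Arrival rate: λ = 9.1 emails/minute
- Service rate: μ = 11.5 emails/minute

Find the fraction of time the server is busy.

Server utilization: ρ = λ/μ
ρ = 9.1/11.5 = 0.7913
The server is busy 79.13% of the time.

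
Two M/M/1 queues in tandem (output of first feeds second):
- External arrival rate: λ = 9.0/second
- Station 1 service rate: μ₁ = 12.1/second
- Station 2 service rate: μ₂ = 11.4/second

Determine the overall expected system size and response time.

By Jackson's theorem, each station behaves as independent M/M/1.
Station 1: ρ₁ = 9.0/12.1 = 0.7438, L₁ = ρ₁/(1-ρ₁) = λ/(μ₁-λ) = 9.0/3.10 = 2.9032
Station 2: ρ₂ = 9.0/11.4 = 0.7895, L₂ = ρ₂/(1-ρ₂) = λ/(μ₂-λ) = 9.0/2.40 = 3.7500
Total: L = L₁ + L₂ = 2.9032 + 3.7500 = 6.6532
W = L/λ = 6.6532/9.0 = 0.7392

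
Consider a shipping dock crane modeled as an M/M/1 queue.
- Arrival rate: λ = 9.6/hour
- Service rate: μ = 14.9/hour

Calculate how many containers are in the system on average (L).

ρ = λ/μ = 9.6/14.9 = 0.6443
For M/M/1: L = λ/(μ-λ)
L = 9.6/(14.9-9.6) = 9.6/5.30
L = 1.8113 containers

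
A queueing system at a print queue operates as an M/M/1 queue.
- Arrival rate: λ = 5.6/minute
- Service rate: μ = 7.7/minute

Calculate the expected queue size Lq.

ρ = λ/μ = 5.6/7.7 = 0.7273
For M/M/1: Lq = λ²/(μ(μ-λ))
Lq = 31.36/(7.7 × 2.10)
Lq = 1.9394 jobs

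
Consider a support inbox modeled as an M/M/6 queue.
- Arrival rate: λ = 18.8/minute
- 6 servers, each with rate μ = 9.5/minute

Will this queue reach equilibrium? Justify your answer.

Stability requires ρ = λ/(cμ) < 1
ρ = 18.8/(6 × 9.5) = 18.8/57.00 = 0.3298
Since 0.3298 < 1, the system is STABLE.
The servers are busy 32.98% of the time.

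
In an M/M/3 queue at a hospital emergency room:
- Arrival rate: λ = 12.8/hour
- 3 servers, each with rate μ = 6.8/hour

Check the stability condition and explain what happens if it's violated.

Stability requires ρ = λ/(cμ) < 1
ρ = 12.8/(3 × 6.8) = 12.8/20.40 = 0.6275
Since 0.6275 < 1, the system is STABLE.
The servers are busy 62.75% of the time.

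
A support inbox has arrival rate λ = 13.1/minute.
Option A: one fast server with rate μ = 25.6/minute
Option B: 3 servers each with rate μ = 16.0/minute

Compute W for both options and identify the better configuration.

Option A: single server μ = 25.6 (M/M/1)
  ρ_A = 13.1/25.6 = 0.5117
  W_A = 1/(μ-λ) = 1/(25.6-13.1) = 1/12.50 = 0.08000

Option B: 3 servers μ = 16.0 (M/M/3)
  ρ_B = λ/(cμ) = 13.1/(3×16.0) = 0.2729
  Offered load a = λ/μ = cρ = 13.1/16.0 = 0.8187
  P₀ = [ Σₙ₌₀^2 aⁿ/n! + a^3/(3!(1-ρ)) ]⁻¹
  Σ = a^0/0! + a^1/1! + a^2/2! = 1.0000 + 0.8187 + 0.3352 = 2.1539
  a^3/(3!(1-ρ)) = 0.5489/(6 × 0.7271) = 0.1258
  P₀ = 1/(2.15393 + 0.125811) = 0.4386
  Lq = P₀·a^3·ρ / (3!(1-ρ)²) = 0.4386 × 0.5489 × 0.2729 / (6 × 0.5287) = 0.02071
  Wq_B = Lq/λ = 0.02071/13.1 = 0.001581
  W_B = Wq_B + 1/μ = 0.001581 + 0.06250 = 0.06408

Since W_B = 0.06408 < W_A = 0.08000, Option B (multiple servers) has the shorter time in system.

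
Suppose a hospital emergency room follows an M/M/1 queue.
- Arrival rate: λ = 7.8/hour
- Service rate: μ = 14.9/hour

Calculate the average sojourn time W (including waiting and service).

First, compute utilization: ρ = λ/μ = 7.8/14.9 = 0.5235
For M/M/1: W = 1/(μ-λ)
W = 1/(14.9-7.8) = 1/7.10
W = 0.1408 hours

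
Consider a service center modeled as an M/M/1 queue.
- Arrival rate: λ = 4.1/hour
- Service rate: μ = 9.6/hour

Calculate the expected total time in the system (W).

First, compute utilization: ρ = λ/μ = 4.1/9.6 = 0.4271
For M/M/1: W = 1/(μ-λ)
W = 1/(9.6-4.1) = 1/5.50
W = 0.1818 hours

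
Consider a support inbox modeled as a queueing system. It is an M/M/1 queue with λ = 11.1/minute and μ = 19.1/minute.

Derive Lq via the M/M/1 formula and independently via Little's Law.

Method 1 (direct): Lq = λ²/(μ(μ-λ)) = 123.21/(19.1 × 8.00) = 0.8063

Method 2 (Little's Law):
W = 1/(μ-λ) = 1/8.00 = 0.1250
Wq = W - 1/μ = 0.1250 - 0.05236 = 0.07264
Lq = λWq = 11.1 × 0.07264 = 0.8063 ✔ (matches Method 1)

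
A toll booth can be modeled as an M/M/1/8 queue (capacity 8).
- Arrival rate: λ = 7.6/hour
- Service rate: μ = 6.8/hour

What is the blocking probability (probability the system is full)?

ρ = λ/μ = 7.6/6.8 = 1.11765
P₀ = (1-ρ)/(1-ρ^(K+1)) = (1-1.11765)/(1-1.11765^9) = -0.11765/-1.7211 = 0.06836
P_K = P₀×ρ^K = 0.06836 × 1.11765^8 = 0.06836 × 2.4347 = 0.1664
Blocking probability = 16.64%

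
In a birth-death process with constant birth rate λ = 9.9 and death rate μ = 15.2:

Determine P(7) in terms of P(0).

For constant rates: P(n)/P(0) = (λ/μ)^n
P(7)/P(0) = (9.9/15.2)^7 = 0.65132^7 = 0.04972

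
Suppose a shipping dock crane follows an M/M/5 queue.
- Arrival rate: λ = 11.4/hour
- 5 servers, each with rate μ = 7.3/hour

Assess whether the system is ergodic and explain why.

Stability requires ρ = λ/(cμ) < 1
ρ = 11.4/(5 × 7.3) = 11.4/36.50 = 0.3123
Since 0.3123 < 1, the system is STABLE.
The servers are busy 31.23% of the time.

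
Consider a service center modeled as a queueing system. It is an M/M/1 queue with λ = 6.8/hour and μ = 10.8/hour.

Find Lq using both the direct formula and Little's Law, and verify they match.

Method 1 (direct): Lq = λ²/(μ(μ-λ)) = 46.24/(10.8 × 4.00) = 1.0704

Method 2 (Little's Law):
W = 1/(μ-λ) = 1/4.00 = 0.2500
Wq = W - 1/μ = 0.2500 - 0.09259 = 0.15741
Lq = λWq = 6.8 × 0.15741 = 1.0704 ✔ (matches Method 1)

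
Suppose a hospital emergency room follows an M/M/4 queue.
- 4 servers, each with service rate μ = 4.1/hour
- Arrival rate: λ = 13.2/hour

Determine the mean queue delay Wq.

Traffic intensity: ρ = λ/(cμ) = 13.2/(4×4.1) = 0.8049
Since ρ = 0.8049 < 1, system is stable.
Offered load a = λ/μ = cρ = 13.2/4.1 = 3.2195
P₀ = [ Σₙ₌₀^3 aⁿ/n! + a^4/(4!(1-ρ)) ]⁻¹
Σ = a^0/0! + a^1/1! + a^2/2! + a^3/3! = 1.00000 + 3.21951 + 5.18263 + 5.56185 = 14.9640
a^4/(4!(1-ρ)) = 107.4386/(24 × 0.195122) = 22.9426
P₀ = 1/(14.9640 + 22.9426) = 0.02638
Lq = P₀·a^4·ρ / (4!(1-ρ)²) = 0.026381 × 107.4386 × 0.80488 / (24 × 0.038073) = 2.4966
Wq = Lq/λ = 2.4966/13.2 = 0.1891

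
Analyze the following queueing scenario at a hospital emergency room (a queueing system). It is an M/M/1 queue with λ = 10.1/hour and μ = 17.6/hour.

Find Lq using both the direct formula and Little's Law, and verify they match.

Method 1 (direct): Lq = λ²/(μ(μ-λ)) = 102.01/(17.6 × 7.50) = 0.7728

Method 2 (Little's Law):
W = 1/(μ-λ) = 1/7.50 = 0.133333
Wq = W - 1/μ = 0.133333 - 0.0568182 = 0.076515
Lq = λWq = 10.1 × 0.076515 = 0.7728 ✔ (matches Method 1)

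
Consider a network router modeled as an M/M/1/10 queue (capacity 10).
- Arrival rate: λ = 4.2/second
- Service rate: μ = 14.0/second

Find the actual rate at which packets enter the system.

ρ = λ/μ = 4.2/14.0 = 0.3000
P₀ = (1-ρ)/(1-ρ^(K+1)) = (1-0.3000)/(1-0.3000^11) = 0.7000/1.0000 = 0.7000
P_K = P₀×ρ^K = 0.7000 × 0.3000^10 = 0.7000 × 0.000005905 = 0.000004133
λ_eff = λ(1-P_K) = 4.2 × (1 - 0.000004133) = 4.2 × 1.0000 = 4.2000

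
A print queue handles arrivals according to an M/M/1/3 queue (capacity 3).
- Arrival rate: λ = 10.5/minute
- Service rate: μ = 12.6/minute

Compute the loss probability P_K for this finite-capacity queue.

ρ = λ/μ = 10.5/12.6 = 0.8333
P₀ = (1-ρ)/(1-ρ^(K+1)) = (1-0.8333)/(1-0.8333^4) = 0.1667/0.5178 = 0.3219
P_K = P₀×ρ^K = 0.3219 × 0.8333^3 = 0.3219 × 0.5786 = 0.1863
Blocking probability = 18.63%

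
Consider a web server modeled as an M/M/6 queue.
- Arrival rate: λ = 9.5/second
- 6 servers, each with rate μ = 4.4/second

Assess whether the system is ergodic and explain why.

Stability requires ρ = λ/(cμ) < 1
ρ = 9.5/(6 × 4.4) = 9.5/26.40 = 0.3598
Since 0.3598 < 1, the system is STABLE.
The servers are busy 35.98% of the time.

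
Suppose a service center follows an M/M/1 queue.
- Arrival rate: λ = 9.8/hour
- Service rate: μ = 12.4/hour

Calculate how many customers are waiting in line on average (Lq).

ρ = λ/μ = 9.8/12.4 = 0.7903
For M/M/1: Lq = λ²/(μ(μ-λ))
Lq = 96.04/(12.4 × 2.60)
Lq = 2.9789 customers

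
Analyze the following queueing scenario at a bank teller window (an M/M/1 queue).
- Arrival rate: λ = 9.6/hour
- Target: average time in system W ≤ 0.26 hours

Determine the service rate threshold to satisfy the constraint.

For M/M/1: W = 1/(μ-λ)
Need W ≤ 0.26, so 1/(μ-λ) ≤ 0.26
μ - λ ≥ 1/0.26 = 3.8462
μ ≥ 9.6 + 3.8462 = 13.4462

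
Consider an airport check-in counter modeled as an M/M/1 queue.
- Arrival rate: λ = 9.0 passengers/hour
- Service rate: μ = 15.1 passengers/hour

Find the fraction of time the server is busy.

Server utilization: ρ = λ/μ
ρ = 9.0/15.1 = 0.5960
The server is busy 59.60% of the time.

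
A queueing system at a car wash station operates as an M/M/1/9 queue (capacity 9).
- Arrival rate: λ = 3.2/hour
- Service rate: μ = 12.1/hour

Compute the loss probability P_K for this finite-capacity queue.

ρ = λ/μ = 3.2/12.1 = 0.264463
P₀ = (1-ρ)/(1-ρ^(K+1)) = (1-0.264463)/(1-0.264463^10) = 0.7355/1.0000 = 0.7355
P_K = P₀×ρ^K = 0.73554 × 0.264463^9 = 0.73554 × 0.0000063283 = 0.000004655
Blocking probability = 0.0004655%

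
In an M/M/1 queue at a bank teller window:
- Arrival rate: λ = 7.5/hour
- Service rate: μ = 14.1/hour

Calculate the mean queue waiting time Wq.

First, compute utilization: ρ = λ/μ = 7.5/14.1 = 0.5319
For M/M/1: Wq = λ/(μ(μ-λ))
Wq = 7.5/(14.1 × (14.1-7.5))
Wq = 7.5/(14.1 × 6.60)
Wq = 0.08059 hours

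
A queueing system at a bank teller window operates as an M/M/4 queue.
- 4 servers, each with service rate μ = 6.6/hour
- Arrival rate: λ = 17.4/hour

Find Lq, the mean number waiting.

Traffic intensity: ρ = λ/(cμ) = 17.4/(4×6.6) = 0.6591
Since ρ = 0.6591 < 1, system is stable.
Offered load a = λ/μ = cρ = 17.4/6.6 = 2.6364
P₀ = [ Σₙ₌₀^3 aⁿ/n! + a^4/(4!(1-ρ)) ]⁻¹
Σ = a^0/0! + a^1/1! + a^2/2! + a^3/3! = 1.00000 + 2.63636 + 3.47521 + 3.05397 = 10.1655
a^4/(4!(1-ρ)) = 48.3082/(24 × 0.34091) = 5.9043
P₀ = 1/(10.1655 + 5.9043) = 0.06223
Lq = P₀·a^4·ρ / (4!(1-ρ)²) = 0.062228 × 48.3082 × 0.65909 / (24 × 0.11622) = 0.7103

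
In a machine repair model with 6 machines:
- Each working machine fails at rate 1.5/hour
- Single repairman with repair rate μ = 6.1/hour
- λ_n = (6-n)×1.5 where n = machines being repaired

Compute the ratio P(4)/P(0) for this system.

P(4)/P(0) = ∏_{i=0}^{4-1} λ_i/μ_{i+1}
= (6-0)×1.5/6.1 × (6-1)×1.5/6.1 × (6-2)×1.5/6.1 × (6-3)×1.5/6.1
= 1.3163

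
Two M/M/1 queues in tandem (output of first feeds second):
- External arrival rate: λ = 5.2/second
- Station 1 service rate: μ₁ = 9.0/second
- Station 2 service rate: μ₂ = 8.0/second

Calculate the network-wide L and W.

By Jackson's theorem, each station behaves as independent M/M/1.
Station 1: ρ₁ = 5.2/9.0 = 0.5778, L₁ = ρ₁/(1-ρ₁) = λ/(μ₁-λ) = 5.2/3.80 = 1.36842
Station 2: ρ₂ = 5.2/8.0 = 0.6500, L₂ = ρ₂/(1-ρ₂) = λ/(μ₂-λ) = 5.2/2.80 = 1.85714
Total: L = L₁ + L₂ = 1.36842 + 1.85714 = 3.2256
W = L/λ = 3.2256/5.2 = 0.6203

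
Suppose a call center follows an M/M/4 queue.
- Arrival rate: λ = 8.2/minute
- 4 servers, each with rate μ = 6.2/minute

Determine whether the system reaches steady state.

Stability requires ρ = λ/(cμ) < 1
ρ = 8.2/(4 × 6.2) = 8.2/24.80 = 0.3306
Since 0.3306 < 1, the system is STABLE.
The servers are busy 33.06% of the time.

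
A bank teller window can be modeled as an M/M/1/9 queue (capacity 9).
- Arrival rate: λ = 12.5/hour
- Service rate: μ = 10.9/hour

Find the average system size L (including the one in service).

ρ = λ/μ = 12.5/10.9 = 1.14679
P₀ = (1-ρ)/(1-ρ^(K+1)) = (1-1.14679)/(1-1.14679^10) = -0.1468/-2.9340 = 0.05003
P_K = P₀×ρ^K = 0.05003 × 1.14679^9 = 0.05003 × 3.4305 = 0.1716
L = ρ[1 - (K+1)ρ^K + Kρ^(K+1)] / [(1-ρ)(1-ρ^(K+1))]
L = 1.14679 × (1 - 10×3.43048 + 9×3.93404) / ((1 - 1.14679) × (1 - 3.93404)) = 5.5958 transactions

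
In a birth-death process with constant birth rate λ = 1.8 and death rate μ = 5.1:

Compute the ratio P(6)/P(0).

For constant rates: P(n)/P(0) = (λ/μ)^n
P(6)/P(0) = (1.8/5.1)^6 = 0.35294^6 = 0.001933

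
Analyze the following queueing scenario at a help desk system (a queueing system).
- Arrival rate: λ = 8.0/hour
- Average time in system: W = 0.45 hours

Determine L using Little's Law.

Little's Law: L = λW
L = 8.0 × 0.45 = 3.6000 tickets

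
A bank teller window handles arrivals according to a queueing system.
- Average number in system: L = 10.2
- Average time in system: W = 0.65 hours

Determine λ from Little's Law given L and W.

Little's Law: L = λW, so λ = L/W
λ = 10.2/0.65 = 15.6923 transactions/hour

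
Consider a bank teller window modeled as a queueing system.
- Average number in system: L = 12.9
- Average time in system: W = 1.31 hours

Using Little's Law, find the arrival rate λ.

Little's Law: L = λW, so λ = L/W
λ = 12.9/1.31 = 9.8473 transactions/hour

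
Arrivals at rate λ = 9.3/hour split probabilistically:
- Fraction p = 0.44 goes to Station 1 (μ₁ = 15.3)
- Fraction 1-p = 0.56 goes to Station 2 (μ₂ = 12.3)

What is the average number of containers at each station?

Effective rates: λ₁ = 9.3×0.44 = 4.092, λ₂ = 9.3×0.56 = 5.208
Station 1: ρ₁ = 4.092/15.3 = 0.26745, L₁ = ρ₁/(1-ρ₁) = 0.26745/(1-0.26745) = 0.3651
Station 2: ρ₂ = 5.208/12.3 = 0.4234, L₂ = ρ₂/(1-ρ₂) = 0.4234/(1-0.4234) = 0.7343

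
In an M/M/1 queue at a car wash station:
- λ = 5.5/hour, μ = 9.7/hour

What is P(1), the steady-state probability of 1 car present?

ρ = λ/μ = 5.5/9.7 = 0.5670
P(n) = (1-ρ)ρⁿ
P(1) = (1-0.5670) × 0.5670^1
P(1) = 0.4330 × 0.5670
P(1) = 0.2455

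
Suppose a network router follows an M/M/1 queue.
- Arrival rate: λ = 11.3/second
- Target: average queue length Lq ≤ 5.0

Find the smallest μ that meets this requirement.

For M/M/1: Lq = λ²/(μ(μ-λ))
Need Lq ≤ 5.0, i.e. μ(μ-λ) ≥ λ²/5.0
μ² - 11.3μ - 127.69/5.0 ≥ 0  →  μ² - 11.3μ - 25.5380 ≥ 0
Quadratic formula (positive root): μ = [λ + √(λ² + 4×25.5380)]/2
Discriminant: 127.69 + 4×25.5380 = 229.8420, √229.8420 = 15.1605
μ ≥ (11.3 + 15.1605)/2 = 13.2303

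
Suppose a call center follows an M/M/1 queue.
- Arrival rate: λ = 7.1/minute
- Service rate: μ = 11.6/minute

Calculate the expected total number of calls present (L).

ρ = λ/μ = 7.1/11.6 = 0.6121
For M/M/1: L = λ/(μ-λ)
L = 7.1/(11.6-7.1) = 7.1/4.50
L = 1.5778 calls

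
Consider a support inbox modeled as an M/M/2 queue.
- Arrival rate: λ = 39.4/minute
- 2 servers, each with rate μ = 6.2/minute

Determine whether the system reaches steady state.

Stability requires ρ = λ/(cμ) < 1
ρ = 39.4/(2 × 6.2) = 39.4/12.40 = 3.1774
Since 3.1774 ≥ 1, the system is UNSTABLE.
Need c > λ/μ = 39.4/6.2 = 6.35.
Minimum servers needed: c = 7.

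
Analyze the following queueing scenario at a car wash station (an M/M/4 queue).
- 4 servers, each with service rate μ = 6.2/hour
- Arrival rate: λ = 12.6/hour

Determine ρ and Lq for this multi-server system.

Traffic intensity: ρ = λ/(cμ) = 12.6/(4×6.2) = 0.5081
Since ρ = 0.5081 < 1, system is stable.
Offered load a = λ/μ = cρ = 12.6/6.2 = 2.0323
P₀ = [ Σₙ₌₀^3 aⁿ/n! + a^4/(4!(1-ρ)) ]⁻¹
Σ = a^0/0! + a^1/1! + a^2/2! + a^3/3! = 1.0000 + 2.0323 + 2.0650 + 1.3989 = 6.4962
a^4/(4!(1-ρ)) = 17.0575/(24 × 0.491935) = 1.4448
P₀ = 1/(6.4962 + 1.4448) = 0.1259
Lq = P₀·a^4·ρ / (4!(1-ρ)²) = 0.1259 × 17.0575 × 0.5081 / (24 × 0.2420) = 0.1879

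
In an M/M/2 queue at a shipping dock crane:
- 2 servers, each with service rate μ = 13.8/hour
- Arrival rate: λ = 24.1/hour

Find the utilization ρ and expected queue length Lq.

Traffic intensity: ρ = λ/(cμ) = 24.1/(2×13.8) = 0.8732
Since ρ = 0.8732 < 1, system is stable.
Offered load a = λ/μ = cρ = 24.1/13.8 = 1.7464
P₀ = [ Σₙ₌₀^1 aⁿ/n! + a^2/(2!(1-ρ)) ]⁻¹
Σ = a^0/0! + a^1/1! = 1.0000 + 1.7464 = 2.7464
a^2/(2!(1-ρ)) = 3.0498/(2 × 0.12681) = 12.0251
P₀ = 1/(2.7464 + 12.0251) = 0.06770
Lq = P₀·a^2·ρ / (2!(1-ρ)²) = 0.067698 × 3.0498 × 0.87319 / (2 × 0.016081) = 5.6055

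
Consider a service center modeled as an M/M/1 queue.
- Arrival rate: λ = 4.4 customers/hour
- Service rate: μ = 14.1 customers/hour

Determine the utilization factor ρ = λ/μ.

Server utilization: ρ = λ/μ
ρ = 4.4/14.1 = 0.3121
The server is busy 31.21% of the time.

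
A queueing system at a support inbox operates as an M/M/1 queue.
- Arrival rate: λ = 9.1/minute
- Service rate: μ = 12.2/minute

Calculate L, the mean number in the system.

ρ = λ/μ = 9.1/12.2 = 0.7459
For M/M/1: L = λ/(μ-λ)
L = 9.1/(12.2-9.1) = 9.1/3.10
L = 2.9355 emails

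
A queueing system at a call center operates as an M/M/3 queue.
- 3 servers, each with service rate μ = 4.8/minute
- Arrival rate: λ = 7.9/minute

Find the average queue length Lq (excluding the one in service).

Traffic intensity: ρ = λ/(cμ) = 7.9/(3×4.8) = 0.5486
Since ρ = 0.5486 < 1, system is stable.
Offered load a = λ/μ = cρ = 7.9/4.8 = 1.6458
P₀ = [ Σₙ₌₀^2 aⁿ/n! + a^3/(3!(1-ρ)) ]⁻¹
Σ = a^0/0! + a^1/1! + a^2/2! = 1.0000 + 1.6458 + 1.3544 = 4.0002
a^3/(3!(1-ρ)) = 4.4582/(6 × 0.4514) = 1.6461
P₀ = 1/(4.0002 + 1.6461) = 0.1771
Lq = P₀·a^3·ρ / (3!(1-ρ)²) = 0.17711 × 4.4582 × 0.54861 / (6 × 0.20375) = 0.3543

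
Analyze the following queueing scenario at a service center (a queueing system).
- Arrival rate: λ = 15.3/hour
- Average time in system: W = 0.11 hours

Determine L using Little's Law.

Little's Law: L = λW
L = 15.3 × 0.11 = 1.6830 customers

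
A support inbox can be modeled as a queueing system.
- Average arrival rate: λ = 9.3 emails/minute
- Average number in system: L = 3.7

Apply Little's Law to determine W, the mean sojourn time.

Little's Law: L = λW, so W = L/λ
W = 3.7/9.3 = 0.3978 minutes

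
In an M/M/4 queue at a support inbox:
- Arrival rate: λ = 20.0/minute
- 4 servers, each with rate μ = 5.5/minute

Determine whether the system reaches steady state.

Stability requires ρ = λ/(cμ) < 1
ρ = 20.0/(4 × 5.5) = 20.0/22.00 = 0.9091
Since 0.9091 < 1, the system is STABLE.
The servers are busy 90.91% of the time.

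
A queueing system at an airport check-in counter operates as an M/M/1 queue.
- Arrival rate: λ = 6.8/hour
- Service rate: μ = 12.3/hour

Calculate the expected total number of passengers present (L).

ρ = λ/μ = 6.8/12.3 = 0.5528
For M/M/1: L = λ/(μ-λ)
L = 6.8/(12.3-6.8) = 6.8/5.50
L = 1.2364 passengers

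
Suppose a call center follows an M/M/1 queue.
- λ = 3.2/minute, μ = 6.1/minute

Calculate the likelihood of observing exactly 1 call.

ρ = λ/μ = 3.2/6.1 = 0.5246
P(n) = (1-ρ)ρⁿ
P(1) = (1-0.5246) × 0.5246^1
P(1) = 0.4754 × 0.5246
P(1) = 0.2494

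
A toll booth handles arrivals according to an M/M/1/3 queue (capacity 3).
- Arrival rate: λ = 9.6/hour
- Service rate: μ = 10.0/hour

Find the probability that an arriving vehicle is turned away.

ρ = λ/μ = 9.6/10.0 = 0.9600
P₀ = (1-ρ)/(1-ρ^(K+1)) = (1-0.9600)/(1-0.9600^4) = 0.040000/0.15065 = 0.2655
P_K = P₀×ρ^K = 0.2655 × 0.9600^3 = 0.2655 × 0.8847 = 0.2349
Blocking probability = 23.49%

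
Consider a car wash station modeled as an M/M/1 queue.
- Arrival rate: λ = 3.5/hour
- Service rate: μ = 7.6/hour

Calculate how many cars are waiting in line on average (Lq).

ρ = λ/μ = 3.5/7.6 = 0.4605
For M/M/1: Lq = λ²/(μ(μ-λ))
Lq = 12.25/(7.6 × 4.10)
Lq = 0.3931 cars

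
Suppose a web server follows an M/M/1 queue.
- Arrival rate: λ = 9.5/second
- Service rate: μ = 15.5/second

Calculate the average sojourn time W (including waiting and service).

First, compute utilization: ρ = λ/μ = 9.5/15.5 = 0.6129
For M/M/1: W = 1/(μ-λ)
W = 1/(15.5-9.5) = 1/6.00
W = 0.1667 seconds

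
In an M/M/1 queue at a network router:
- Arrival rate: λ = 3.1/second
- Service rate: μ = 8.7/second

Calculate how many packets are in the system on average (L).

ρ = λ/μ = 3.1/8.7 = 0.3563
For M/M/1: L = λ/(μ-λ)
L = 3.1/(8.7-3.1) = 3.1/5.60
L = 0.5536 packets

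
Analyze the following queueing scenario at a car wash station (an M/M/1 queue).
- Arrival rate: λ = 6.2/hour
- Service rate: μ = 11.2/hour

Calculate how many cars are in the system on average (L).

ρ = λ/μ = 6.2/11.2 = 0.5536
For M/M/1: L = λ/(μ-λ)
L = 6.2/(11.2-6.2) = 6.2/5.00
L = 1.2400 cars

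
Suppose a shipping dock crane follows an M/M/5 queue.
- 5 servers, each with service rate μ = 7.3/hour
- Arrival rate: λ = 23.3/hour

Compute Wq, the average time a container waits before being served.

Traffic intensity: ρ = λ/(cμ) = 23.3/(5×7.3) = 0.6384
Since ρ = 0.6384 < 1, system is stable.
Offered load a = λ/μ = cρ = 23.3/7.3 = 3.1918
P₀ = [ Σₙ₌₀^4 aⁿ/n! + a^5/(5!(1-ρ)) ]⁻¹
Σ = a^0/0! + a^1/1! + a^2/2! + a^3/3! + a^4/4! = 1.00000 + 3.19178 + 5.09373 + 5.41936 + 4.32435 = 19.0292
a^5/(5!(1-ρ)) = 331.2572/(120 × 0.361644) = 7.6331
P₀ = 1/(19.0292 + 7.6331) = 0.03751
Lq = P₀·a^5·ρ / (5!(1-ρ)²) = 0.037506 × 331.2572 × 0.63836 / (120 × 0.13079) = 0.5053
Wq = Lq/λ = 0.5053/23.3 = 0.02169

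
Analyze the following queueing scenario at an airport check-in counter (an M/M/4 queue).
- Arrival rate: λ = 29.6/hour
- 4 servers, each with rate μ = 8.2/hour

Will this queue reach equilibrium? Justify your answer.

Stability requires ρ = λ/(cμ) < 1
ρ = 29.6/(4 × 8.2) = 29.6/32.80 = 0.9024
Since 0.9024 < 1, the system is STABLE.
The servers are busy 90.24% of the time.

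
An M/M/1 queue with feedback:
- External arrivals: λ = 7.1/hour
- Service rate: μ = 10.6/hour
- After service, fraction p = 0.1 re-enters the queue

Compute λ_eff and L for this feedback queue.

Effective arrival rate: λ_eff = λ/(1-p) = 7.1/(1-0.1) = 7.1/0.90 = 7.88889
ρ = λ_eff/μ = 7.88889/10.6 = 0.74423
L = ρ/(1-ρ) = 0.74423/(1-0.74423) = 2.9098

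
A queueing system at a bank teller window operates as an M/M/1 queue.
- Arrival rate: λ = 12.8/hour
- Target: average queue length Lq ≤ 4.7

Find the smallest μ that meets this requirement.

For M/M/1: Lq = λ²/(μ(μ-λ))
Need Lq ≤ 4.7, i.e. μ(μ-λ) ≥ λ²/4.7
μ² - 12.8μ - 163.84/4.7 ≥ 0  →  μ² - 12.8μ - 34.85957 ≥ 0
Quadratic formula (positive root): μ = [λ + √(λ² + 4×34.85957)]/2
Discriminant: 163.84 + 4×34.85957 = 303.2783, √303.2783 = 17.41489
μ ≥ (12.8 + 17.41489)/2 = 15.1074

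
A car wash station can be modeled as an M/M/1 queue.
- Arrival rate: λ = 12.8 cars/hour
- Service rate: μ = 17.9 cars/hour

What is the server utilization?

Server utilization: ρ = λ/μ
ρ = 12.8/17.9 = 0.7151
The server is busy 71.51% of the time.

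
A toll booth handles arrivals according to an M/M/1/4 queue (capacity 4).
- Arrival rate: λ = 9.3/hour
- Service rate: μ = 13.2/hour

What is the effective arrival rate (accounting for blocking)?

ρ = λ/μ = 9.3/13.2 = 0.70455
P₀ = (1-ρ)/(1-ρ^(K+1)) = (1-0.70455)/(1-0.70455^5) = 0.2954/0.8264 = 0.3575
P_K = P₀×ρ^K = 0.3575 × 0.70455^4 = 0.3575 × 0.2464 = 0.08809
λ_eff = λ(1-P_K) = 9.3 × (1 - 0.088092) = 9.3 × 0.9119 = 8.4807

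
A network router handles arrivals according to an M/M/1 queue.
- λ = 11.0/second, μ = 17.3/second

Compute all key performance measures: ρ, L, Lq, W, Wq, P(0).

Step 1: ρ = λ/μ = 11.0/17.3 = 0.6358
Step 2: L = λ/(μ-λ) = 11.0/6.30 = 1.7460
Step 3: Lq = λ²/(μ(μ-λ)) = 121.00/(17.3×6.30) = 1.1102
Step 4: W = 1/(μ-λ) = 1/6.30 = 0.15873
Step 5: Wq = λ/(μ(μ-λ)) = 11.0/(17.3×6.30) = 0.1009
Step 6: P(0) = 1-ρ = 0.3642
Verify: L = λW = 11.0×0.15873 = 1.7460 ✔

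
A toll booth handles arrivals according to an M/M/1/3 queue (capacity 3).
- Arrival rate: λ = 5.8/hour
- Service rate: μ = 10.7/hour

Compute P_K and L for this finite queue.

ρ = λ/μ = 5.8/10.7 = 0.54206
P₀ = (1-ρ)/(1-ρ^(K+1)) = (1-0.54206)/(1-0.54206^4) = 0.45794/0.91366 = 0.5012
P_K = P₀×ρ^K = 0.50121 × 0.54206^3 = 0.50121 × 0.15927 = 0.07983
Blocking probability P_3 = 0.07983 (7.98%)
L = ρ[1 - (K+1)ρ^K + Kρ^(K+1)] / [(1-ρ)(1-ρ^(K+1))]
L = 0.54206 × (1 - 4×0.15927 + 3×0.086336) / ((1 - 0.54206) × (1 - 0.086336)) = 0.8057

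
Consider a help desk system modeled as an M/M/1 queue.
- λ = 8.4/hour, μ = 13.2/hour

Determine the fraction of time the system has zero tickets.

ρ = λ/μ = 8.4/13.2 = 0.6364
P(0) = 1 - ρ = 1 - 0.6364 = 0.3636
The server is idle 36.36% of the time.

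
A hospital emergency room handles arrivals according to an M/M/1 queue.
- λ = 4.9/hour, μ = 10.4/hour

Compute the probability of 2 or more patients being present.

ρ = λ/μ = 4.9/10.4 = 0.4712
P(N ≥ n) = ρⁿ
P(N ≥ 2) = 0.4712^2
P(N ≥ 2) = 0.2220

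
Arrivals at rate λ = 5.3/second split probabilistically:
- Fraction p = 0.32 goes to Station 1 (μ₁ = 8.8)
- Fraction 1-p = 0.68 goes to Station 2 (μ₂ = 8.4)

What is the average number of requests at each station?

Effective rates: λ₁ = 5.3×0.32 = 1.696, λ₂ = 5.3×0.68 = 3.604
Station 1: ρ₁ = 1.696/8.8 = 0.1927, L₁ = ρ₁/(1-ρ₁) = 0.1927/(1-0.1927) = 0.2387
Station 2: ρ₂ = 3.604/8.4 = 0.42905, L₂ = ρ₂/(1-ρ₂) = 0.42905/(1-0.42905) = 0.7515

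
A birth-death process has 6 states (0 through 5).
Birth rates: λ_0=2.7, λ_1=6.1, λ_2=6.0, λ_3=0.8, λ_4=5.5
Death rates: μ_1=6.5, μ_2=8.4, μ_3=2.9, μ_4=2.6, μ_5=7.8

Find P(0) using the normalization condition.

Ratios P(n)/P(0) = (λ₀···λₙ₋₁)/(μ₁···μₙ):
P(1)/P(0) = (2.7)/(6.5) = 0.41538
P(2)/P(0) = (2.7×6.1)/(6.5×8.4) = 0.30165
P(3)/P(0) = (2.7×6.1×6.0)/(6.5×8.4×2.9) = 0.62410
P(4)/P(0) = (2.7×6.1×6.0×0.8)/(6.5×8.4×2.9×2.6) = 0.19203
P(5)/P(0) = (2.7×6.1×6.0×0.8×5.5)/(6.5×8.4×2.9×2.6×7.8) = 0.13541

Normalization: ∑ P(n) = 1
P(0) × (1.0000 + 0.41538 + 0.30165 + 0.62410 + 0.19203 + 0.13541) = 1
P(0) × 2.6686 = 1
P(0) = 1/2.6686 = 0.3747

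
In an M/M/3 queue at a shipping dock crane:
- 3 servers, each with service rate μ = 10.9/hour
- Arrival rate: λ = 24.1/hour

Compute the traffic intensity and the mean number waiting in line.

Traffic intensity: ρ = λ/(cμ) = 24.1/(3×10.9) = 0.7370
Since ρ = 0.7370 < 1, system is stable.
Offered load a = λ/μ = cρ = 24.1/10.9 = 2.2110
P₀ = [ Σₙ₌₀^2 aⁿ/n! + a^3/(3!(1-ρ)) ]⁻¹
Σ = a^0/0! + a^1/1! + a^2/2! = 1.0000 + 2.2110 + 2.4443 = 5.6553
a^3/(3!(1-ρ)) = 10.8087/(6 × 0.262997) = 6.8497
P₀ = 1/(5.6553 + 6.8497) = 0.07997
Lq = P₀·a^3·ρ / (3!(1-ρ)²) = 0.07997 × 10.8087 × 0.7370 / (6 × 0.06917) = 1.5350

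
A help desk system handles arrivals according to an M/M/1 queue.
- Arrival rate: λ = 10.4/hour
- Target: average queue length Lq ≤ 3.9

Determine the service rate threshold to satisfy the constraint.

For M/M/1: Lq = λ²/(μ(μ-λ))
Need Lq ≤ 3.9, i.e. μ(μ-λ) ≥ λ²/3.9
μ² - 10.4μ - 108.16/3.9 ≥ 0  →  μ² - 10.4μ - 27.73333 ≥ 0
Quadratic formula (positive root): μ = [λ + √(λ² + 4×27.73333)]/2
Discriminant: 108.16 + 4×27.73333 = 219.0933, √219.0933 = 14.8018
μ ≥ (10.4 + 14.8018)/2 = 12.6009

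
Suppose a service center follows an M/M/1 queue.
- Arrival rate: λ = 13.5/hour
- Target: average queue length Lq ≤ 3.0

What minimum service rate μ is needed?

For M/M/1: Lq = λ²/(μ(μ-λ))
Need Lq ≤ 3.0, i.e. μ(μ-λ) ≥ λ²/3.0
μ² - 13.5μ - 182.25/3.0 ≥ 0  →  μ² - 13.5μ - 60.7500 ≥ 0
Quadratic formula (positive root): μ = [λ + √(λ² + 4×60.7500)]/2
Discriminant: 182.25 + 4×60.7500 = 425.2500, √425.2500 = 20.6216
μ ≥ (13.5 + 20.6216)/2 = 17.0608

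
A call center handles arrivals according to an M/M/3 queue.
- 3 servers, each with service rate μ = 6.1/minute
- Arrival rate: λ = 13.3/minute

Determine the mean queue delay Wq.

Traffic intensity: ρ = λ/(cμ) = 13.3/(3×6.1) = 0.7268
Since ρ = 0.7268 < 1, system is stable.
Offered load a = λ/μ = cρ = 13.3/6.1 = 2.1803
P₀ = [ Σₙ₌₀^2 aⁿ/n! + a^3/(3!(1-ρ)) ]⁻¹
Σ = a^0/0! + a^1/1! + a^2/2! = 1.0000 + 2.1803 + 2.3769 = 5.5572
a^3/(3!(1-ρ)) = 10.3649/(6 × 0.273224) = 6.3226
P₀ = 1/(5.5572 + 6.3226) = 0.08418
Lq = P₀·a^3·ρ / (3!(1-ρ)²) = 0.084176 × 10.3649 × 0.72678 / (6 × 0.074651) = 1.4157
Wq = Lq/λ = 1.4157/13.3 = 0.1064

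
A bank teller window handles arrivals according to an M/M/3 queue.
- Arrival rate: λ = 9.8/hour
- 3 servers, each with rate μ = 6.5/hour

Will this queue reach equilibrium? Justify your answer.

Stability requires ρ = λ/(cμ) < 1
ρ = 9.8/(3 × 6.5) = 9.8/19.50 = 0.5026
Since 0.5026 < 1, the system is STABLE.
The servers are busy 50.26% of the time.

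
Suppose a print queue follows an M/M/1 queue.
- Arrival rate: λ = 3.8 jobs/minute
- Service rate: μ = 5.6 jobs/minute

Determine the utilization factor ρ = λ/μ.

Server utilization: ρ = λ/μ
ρ = 3.8/5.6 = 0.6786
The server is busy 67.86% of the time.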